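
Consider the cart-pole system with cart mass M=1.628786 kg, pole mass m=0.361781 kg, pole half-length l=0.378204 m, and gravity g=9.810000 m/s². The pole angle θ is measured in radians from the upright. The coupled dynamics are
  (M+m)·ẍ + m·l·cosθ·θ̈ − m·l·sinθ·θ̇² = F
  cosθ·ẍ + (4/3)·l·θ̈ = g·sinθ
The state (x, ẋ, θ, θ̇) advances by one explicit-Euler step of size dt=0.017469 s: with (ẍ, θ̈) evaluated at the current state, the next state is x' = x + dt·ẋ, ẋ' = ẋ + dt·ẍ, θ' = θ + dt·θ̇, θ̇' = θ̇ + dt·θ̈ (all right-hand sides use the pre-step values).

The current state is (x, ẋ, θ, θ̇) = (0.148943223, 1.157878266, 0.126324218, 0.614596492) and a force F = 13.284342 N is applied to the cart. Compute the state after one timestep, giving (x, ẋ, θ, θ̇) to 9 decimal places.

(0.169170198, 1.289216380, 0.137060604, 0.399036616)

sinθ=0.125988510, cosθ=0.992031701
temp = (F + m·l·θ̇²·sinθ)/(M+m) = (13.284342 + 0.006511529)/1.990567 = 6.676918450
θ̈ = (g·sinθ − cosθ·temp)/(l·(4/3 − m·cos²θ/(M+m))) = -12.339565841
ẍ = temp − m·l·θ̈·cosθ/(M+m) = 7.518353314
Euler: x'=0.148943223+0.017469·1.157878266=0.169170198, ẋ'=1.157878266+0.017469·7.518353314=1.289216380
       θ'=0.126324218+0.017469·0.614596492=0.137060604, θ̇'=0.614596492+0.017469·-12.339565841=0.399036616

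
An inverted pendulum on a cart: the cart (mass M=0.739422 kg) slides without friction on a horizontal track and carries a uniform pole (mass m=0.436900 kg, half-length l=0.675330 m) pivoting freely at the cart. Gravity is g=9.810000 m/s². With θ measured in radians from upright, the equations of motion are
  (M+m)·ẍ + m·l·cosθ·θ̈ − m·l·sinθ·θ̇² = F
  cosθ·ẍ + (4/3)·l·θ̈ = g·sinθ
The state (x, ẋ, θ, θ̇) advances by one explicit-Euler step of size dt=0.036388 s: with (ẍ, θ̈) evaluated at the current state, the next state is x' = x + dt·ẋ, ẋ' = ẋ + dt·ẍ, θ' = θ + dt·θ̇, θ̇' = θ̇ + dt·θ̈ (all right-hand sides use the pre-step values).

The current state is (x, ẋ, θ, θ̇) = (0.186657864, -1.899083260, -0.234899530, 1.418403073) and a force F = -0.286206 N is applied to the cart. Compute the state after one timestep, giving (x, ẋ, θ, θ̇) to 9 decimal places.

sinθ=-0.232745276, cosθ=0.972537730
temp = (F + m·l·θ̇²·sinθ)/(M+m) = (-0.286206 + -0.138158716)/1.176322 = -0.360755572
θ̈ = (g·sinθ − cosθ·temp)/(l·(4/3 − m·cos²θ/(M+m))) = -2.913717988
ẍ = temp − m·l·θ̈·cosθ/(M+m) = 0.350009114
Euler: x'=0.186657864+0.036388·-1.899083260=0.117554022, ẋ'=-1.899083260+0.036388·0.350009114=-1.886347128
       θ'=-0.234899530+0.036388·1.418403073=-0.183286679, θ̇'=1.418403073+0.036388·-2.913717988=1.312378703

(0.117554022, -1.886347128, -0.183286679, 1.312378703)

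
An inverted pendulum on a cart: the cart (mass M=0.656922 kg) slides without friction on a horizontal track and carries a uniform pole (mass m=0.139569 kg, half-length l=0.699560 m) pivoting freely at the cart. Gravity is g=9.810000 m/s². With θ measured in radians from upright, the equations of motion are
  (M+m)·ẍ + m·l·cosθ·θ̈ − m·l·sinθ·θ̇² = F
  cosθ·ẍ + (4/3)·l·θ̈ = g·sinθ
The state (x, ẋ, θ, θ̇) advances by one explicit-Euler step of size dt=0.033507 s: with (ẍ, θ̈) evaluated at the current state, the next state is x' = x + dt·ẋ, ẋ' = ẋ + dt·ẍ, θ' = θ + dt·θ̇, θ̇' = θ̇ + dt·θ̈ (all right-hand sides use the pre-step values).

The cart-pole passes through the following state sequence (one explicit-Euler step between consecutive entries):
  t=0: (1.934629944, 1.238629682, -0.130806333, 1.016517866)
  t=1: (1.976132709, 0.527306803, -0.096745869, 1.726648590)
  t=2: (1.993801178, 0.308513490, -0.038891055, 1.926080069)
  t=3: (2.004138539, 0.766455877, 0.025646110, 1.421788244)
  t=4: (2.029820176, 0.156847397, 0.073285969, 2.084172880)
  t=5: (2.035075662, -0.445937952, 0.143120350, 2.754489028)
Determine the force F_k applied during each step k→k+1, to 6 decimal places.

step 0→1:
  ẍ = (ẋ'−ẋ)/dt = (0.527306803−1.238629682)/0.033507 = -21.229083
  θ̈ = (θ̇'−θ̇)/dt = (1.726648590−1.016517866)/0.033507 = 21.193504
  sinθ=-0.130434, cosθ=0.991457
  F = (M+m)·ẍ + m·l·cosθ·θ̈ − m·l·sinθ·θ̇² = -16.908773 + 2.051590 − -0.013159 = -14.844024
step 1→2:
  ẍ = (ẋ'−ẋ)/dt = (0.308513490−0.527306803)/0.033507 = -6.529779
  θ̈ = (θ̇'−θ̇)/dt = (1.926080069−1.726648590)/0.033507 = 5.951935
  sinθ=-0.096595, cosθ=0.995324
  F = (M+m)·ẍ + m·l·cosθ·θ̈ − m·l·sinθ·θ̇² = -5.200910 + 0.578411 − -0.028117 = -4.594382
step 2→3:
  ẍ = (ẋ'−ẋ)/dt = (0.766455877−0.308513490)/0.033507 = 13.667066
  θ̈ = (θ̇'−θ̇)/dt = (1.421788244−1.926080069)/0.033507 = -15.050342
  sinθ=-0.038881, cosθ=0.999244
  F = (M+m)·ẍ + m·l·cosθ·θ̈ − m·l·sinθ·θ̇² = 10.885695 + -1.468357 − -0.014083 = 9.431421
step 3→4:
  ẍ = (ẋ'−ẋ)/dt = (0.156847397−0.766455877)/0.033507 = -18.193466
  θ̈ = (θ̇'−θ̇)/dt = (2.084172880−1.421788244)/0.033507 = 19.768545
  sinθ=0.025643, cosθ=0.999671
  F = (M+m)·ẍ + m·l·cosθ·θ̈ − m·l·sinθ·θ̇² = -14.490932 + 1.929505 − 0.005061 = -12.566489
step 4→5:
  ẍ = (ẋ'−ẋ)/dt = (-0.445937952−0.156847397)/0.033507 = -17.989833
  θ̈ = (θ̇'−θ̇)/dt = (2.754489028−2.084172880)/0.033507 = 20.005257
  sinθ=0.073220, cosθ=0.997316
  F = (M+m)·ẍ + m·l·cosθ·θ̈ − m·l·sinθ·θ̇² = -14.328740 + 1.948008 − 0.031054 = -12.411786

F_0 = -14.844024 N
F_1 = -4.594382 N
F_2 = 9.431421 N
F_3 = -12.566489 N
F_4 = -12.411786 N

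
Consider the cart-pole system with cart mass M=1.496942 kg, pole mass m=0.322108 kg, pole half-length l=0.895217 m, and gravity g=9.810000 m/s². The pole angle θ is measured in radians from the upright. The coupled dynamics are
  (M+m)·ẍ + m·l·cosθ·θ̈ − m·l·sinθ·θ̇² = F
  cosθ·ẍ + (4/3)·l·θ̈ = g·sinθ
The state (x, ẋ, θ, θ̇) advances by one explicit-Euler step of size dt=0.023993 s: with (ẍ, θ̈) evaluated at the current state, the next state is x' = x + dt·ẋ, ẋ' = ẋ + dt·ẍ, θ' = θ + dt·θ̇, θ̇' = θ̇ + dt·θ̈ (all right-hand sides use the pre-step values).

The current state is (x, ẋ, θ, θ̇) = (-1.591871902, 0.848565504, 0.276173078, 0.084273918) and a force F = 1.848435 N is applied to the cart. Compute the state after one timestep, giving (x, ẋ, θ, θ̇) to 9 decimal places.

sinθ=0.272675750, cosθ=0.962105990
temp = (F + m·l·θ̇²·sinθ)/(M+m) = (1.848435 + 0.000558422)/1.819050 = 1.016461022
θ̈ = (g·sinθ − cosθ·temp)/(l·(4/3 − m·cos²θ/(M+m))) = 1.620999512
ẍ = temp − m·l·θ̈·cosθ/(M+m) = 0.769236812
Euler: x'=-1.591871902+0.023993·0.848565504=-1.571512270, ẋ'=0.848565504+0.023993·0.769236812=0.867021803
       θ'=0.276173078+0.023993·0.084273918=0.278195062, θ̇'=0.084273918+0.023993·1.620999512=0.123166559

(-1.571512270, 0.867021803, 0.278195062, 0.123166559)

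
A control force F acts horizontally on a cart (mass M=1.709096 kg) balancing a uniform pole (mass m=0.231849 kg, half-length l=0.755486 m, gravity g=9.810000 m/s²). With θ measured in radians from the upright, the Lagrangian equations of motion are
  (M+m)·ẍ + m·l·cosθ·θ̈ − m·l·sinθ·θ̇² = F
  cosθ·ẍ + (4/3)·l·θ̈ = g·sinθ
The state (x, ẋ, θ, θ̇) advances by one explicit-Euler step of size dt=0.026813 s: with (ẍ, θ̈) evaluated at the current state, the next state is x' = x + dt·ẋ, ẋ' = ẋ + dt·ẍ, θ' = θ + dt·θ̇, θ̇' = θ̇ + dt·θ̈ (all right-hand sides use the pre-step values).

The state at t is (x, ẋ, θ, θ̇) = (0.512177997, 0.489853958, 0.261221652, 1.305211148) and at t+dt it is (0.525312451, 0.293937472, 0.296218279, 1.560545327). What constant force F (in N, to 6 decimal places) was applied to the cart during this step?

ẍ = (ẋ'−ẋ)/dt = (0.293937472−0.489853958)/0.026813 = -7.306772
θ̈ = (θ̇'−θ̇)/dt = (1.560545327−1.305211148)/0.026813 = 9.522775
sinθ=0.258261, cosθ=0.966075
F = (M+m)·ẍ + m·l·cosθ·θ̈ − m·l·sinθ·θ̇² = -14.182043 + 1.611410 − 0.077064 = -12.647697

F = -12.647697 N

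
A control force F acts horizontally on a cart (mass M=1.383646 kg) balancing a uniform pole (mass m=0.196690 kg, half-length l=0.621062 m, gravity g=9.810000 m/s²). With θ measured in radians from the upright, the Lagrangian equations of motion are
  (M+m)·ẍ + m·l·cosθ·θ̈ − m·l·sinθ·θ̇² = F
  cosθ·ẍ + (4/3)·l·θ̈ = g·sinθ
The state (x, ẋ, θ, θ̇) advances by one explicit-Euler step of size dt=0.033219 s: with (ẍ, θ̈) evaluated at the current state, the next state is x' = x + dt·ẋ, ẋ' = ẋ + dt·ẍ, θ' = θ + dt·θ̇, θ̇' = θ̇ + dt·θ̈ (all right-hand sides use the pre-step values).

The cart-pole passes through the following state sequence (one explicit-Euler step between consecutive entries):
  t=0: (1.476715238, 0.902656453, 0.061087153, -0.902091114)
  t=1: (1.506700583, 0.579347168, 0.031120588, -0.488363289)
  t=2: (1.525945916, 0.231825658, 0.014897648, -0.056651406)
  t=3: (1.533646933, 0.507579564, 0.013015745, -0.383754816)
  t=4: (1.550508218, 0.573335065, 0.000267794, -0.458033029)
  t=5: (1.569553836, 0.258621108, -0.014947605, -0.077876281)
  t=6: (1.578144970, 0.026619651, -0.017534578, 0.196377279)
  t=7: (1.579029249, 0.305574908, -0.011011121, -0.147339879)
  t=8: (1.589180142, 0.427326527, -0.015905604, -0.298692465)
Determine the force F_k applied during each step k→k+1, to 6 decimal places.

F_0 = -13.868375 N
F_1 = -14.946865 N
F_2 = 11.915777 N
F_3 = 2.854848 N
F_4 = -13.574019 N
F_5 = -10.028650 N
F_6 = 12.007131 N
F_7 = 5.235613 N

step 0→1:
  ẍ = (ẋ'−ẋ)/dt = (0.579347168−0.902656453)/0.033219 = -9.732662
  θ̈ = (θ̇'−θ̇)/dt = (-0.488363289−-0.902091114)/0.033219 = 12.454554
  sinθ=0.061049, cosθ=0.998135
  F = (M+m)·ẍ + m·l·cosθ·θ̈ − m·l·sinθ·θ̇² = -15.380875 + 1.518569 − 0.006069 = -13.868375
step 1→2:
  ẍ = (ẋ'−ẋ)/dt = (0.231825658−0.579347168)/0.033219 = -10.461528
  θ̈ = (θ̇'−θ̇)/dt = (-0.056651406−-0.488363289)/0.033219 = 12.995933
  sinθ=0.031116, cosθ=0.999516
  F = (M+m)·ẍ + m·l·cosθ·θ̈ − m·l·sinθ·θ̇² = -16.532730 + 1.586771 − 0.000907 = -14.946865
step 2→3:
  ẍ = (ẋ'−ẋ)/dt = (0.507579564−0.231825658)/0.033219 = 8.301090
  θ̈ = (θ̇'−θ̇)/dt = (-0.383754816−-0.056651406)/0.033219 = -9.846877
  sinθ=0.014897, cosθ=0.999889
  F = (M+m)·ẍ + m·l·cosθ·θ̈ − m·l·sinθ·θ̇² = 13.118511 + -1.202728 − 0.000006 = 11.915777
step 3→4:
  ẍ = (ẋ'−ẋ)/dt = (0.573335065−0.507579564)/0.033219 = 1.979455
  θ̈ = (θ̇'−θ̇)/dt = (-0.458033029−-0.383754816)/0.033219 = -2.236016
  sinθ=0.013015, cosθ=0.999915
  F = (M+m)·ẍ + m·l·cosθ·θ̈ − m·l·sinθ·θ̇² = 3.128203 + -0.273121 − 0.000234 = 2.854848
step 4→5:
  ẍ = (ẋ'−ẋ)/dt = (0.258621108−0.573335065)/0.033219 = -9.473914
  θ̈ = (θ̇'−θ̇)/dt = (-0.077876281−-0.458033029)/0.033219 = 11.443955
  sinθ=0.000268, cosθ=1.000000
  F = (M+m)·ẍ + m·l·cosθ·θ̈ − m·l·sinθ·θ̇² = -14.971968 + 1.397956 − 0.000007 = -13.574019
step 5→6:
  ẍ = (ẋ'−ẋ)/dt = (0.026619651−0.258621108)/0.033219 = -6.983999
  θ̈ = (θ̇'−θ̇)/dt = (0.196377279−-0.077876281)/0.033219 = 8.255925
  sinθ=-0.014947, cosθ=0.999888
  F = (M+m)·ẍ + m·l·cosθ·θ̈ − m·l·sinθ·θ̇² = -11.037065 + 1.008404 − -0.000011 = -10.028650
step 6→7:
  ẍ = (ẋ'−ẋ)/dt = (0.305574908−0.026619651)/0.033219 = 8.397461
  θ̈ = (θ̇'−θ̇)/dt = (-0.147339879−0.196377279)/0.033219 = -10.347005
  sinθ=-0.017534, cosθ=0.999846
  F = (M+m)·ẍ + m·l·cosθ·θ̈ − m·l·sinθ·θ̇² = 13.270810 + -1.263762 − -0.000083 = 12.007131
step 7→8:
  ẍ = (ẋ'−ẋ)/dt = (0.427326527−0.305574908)/0.033219 = 3.665120
  θ̈ = (θ̇'−θ̇)/dt = (-0.298692465−-0.147339879)/0.033219 = -4.556205
  sinθ=-0.011011, cosθ=0.999939
  F = (M+m)·ẍ + m·l·cosθ·θ̈ − m·l·sinθ·θ̇² = 5.792121 + -0.556537 − -0.000029 = 5.235613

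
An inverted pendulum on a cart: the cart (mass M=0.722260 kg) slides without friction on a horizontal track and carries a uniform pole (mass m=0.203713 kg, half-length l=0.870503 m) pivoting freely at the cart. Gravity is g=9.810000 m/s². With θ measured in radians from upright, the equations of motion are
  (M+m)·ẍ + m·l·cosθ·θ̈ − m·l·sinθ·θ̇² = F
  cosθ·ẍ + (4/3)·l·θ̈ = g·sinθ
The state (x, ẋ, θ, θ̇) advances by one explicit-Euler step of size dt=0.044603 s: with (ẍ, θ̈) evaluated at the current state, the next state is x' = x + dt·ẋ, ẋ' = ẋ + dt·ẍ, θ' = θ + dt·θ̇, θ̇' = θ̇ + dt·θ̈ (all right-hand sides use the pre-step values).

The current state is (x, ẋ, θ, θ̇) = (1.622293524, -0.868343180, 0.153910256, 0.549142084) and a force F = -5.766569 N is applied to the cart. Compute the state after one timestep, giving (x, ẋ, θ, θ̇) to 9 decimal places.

sinθ=0.153303328, cosθ=0.988179179
temp = (F + m·l·θ̇²·sinθ)/(M+m) = (-5.766569 + 0.008198040)/0.925973 = -6.218724476
θ̈ = (g·sinθ − cosθ·temp)/(l·(4/3 − m·cos²θ/(M+m))) = 7.856033105
ẍ = temp − m·l·θ̈·cosθ/(M+m) = -7.705446233
Euler: x'=1.622293524+0.044603·-0.868343180=1.583562813, ẋ'=-0.868343180+0.044603·-7.705446233=-1.212029198
       θ'=0.153910256+0.044603·0.549142084=0.178403640, θ̇'=0.549142084+0.044603·7.856033105=0.899544729

(1.583562813, -1.212029198, 0.178403640, 0.899544729)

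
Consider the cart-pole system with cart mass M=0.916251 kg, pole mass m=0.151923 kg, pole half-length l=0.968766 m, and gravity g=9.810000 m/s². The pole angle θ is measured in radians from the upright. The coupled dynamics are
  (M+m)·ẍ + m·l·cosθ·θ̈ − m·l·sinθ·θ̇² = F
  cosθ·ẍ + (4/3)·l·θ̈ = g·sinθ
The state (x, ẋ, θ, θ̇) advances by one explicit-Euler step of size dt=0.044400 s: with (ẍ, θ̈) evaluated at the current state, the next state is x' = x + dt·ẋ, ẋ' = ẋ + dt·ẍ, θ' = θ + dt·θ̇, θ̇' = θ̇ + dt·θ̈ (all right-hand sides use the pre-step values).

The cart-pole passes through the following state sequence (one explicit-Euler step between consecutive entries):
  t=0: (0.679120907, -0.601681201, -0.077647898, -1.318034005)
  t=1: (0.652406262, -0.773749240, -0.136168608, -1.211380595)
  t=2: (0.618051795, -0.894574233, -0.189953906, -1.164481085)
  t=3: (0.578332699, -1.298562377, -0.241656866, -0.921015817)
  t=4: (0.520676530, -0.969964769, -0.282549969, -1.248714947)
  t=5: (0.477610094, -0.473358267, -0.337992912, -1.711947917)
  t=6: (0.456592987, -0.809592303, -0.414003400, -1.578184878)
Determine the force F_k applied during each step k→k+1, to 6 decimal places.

step 0→1:
  ẍ = (ẋ'−ẋ)/dt = (-0.773749240−-0.601681201)/0.044400 = -3.875406
  θ̈ = (θ̇'−θ̇)/dt = (-1.211380595−-1.318034005)/0.044400 = 2.402104
  sinθ=-0.077570, cosθ=0.996987
  F = (M+m)·ẍ + m·l·cosθ·θ̈ − m·l·sinθ·θ̇² = -4.139608 + 0.352471 − -0.019833 = -3.767304
step 1→2:
  ẍ = (ẋ'−ẋ)/dt = (-0.894574233−-0.773749240)/0.044400 = -2.721284
  θ̈ = (θ̇'−θ̇)/dt = (-1.164481085−-1.211380595)/0.044400 = 1.056295
  sinθ=-0.135748, cosθ=0.990743
  F = (M+m)·ẍ + m·l·cosθ·θ̈ − m·l·sinθ·θ̇² = -2.906804 + 0.154024 − -0.029318 = -2.723462
step 2→3:
  ẍ = (ẋ'−ẋ)/dt = (-1.298562377−-0.894574233)/0.044400 = -9.098832
  θ̈ = (θ̇'−θ̇)/dt = (-0.921015817−-1.164481085)/0.044400 = 5.483452
  sinθ=-0.188814, cosθ=0.982013
  F = (M+m)·ẍ + m·l·cosθ·θ̈ − m·l·sinθ·θ̇² = -9.719136 + 0.792526 − -0.037683 = -8.888927
step 3→4:
  ẍ = (ẋ'−ẋ)/dt = (-0.969964769−-1.298562377)/0.044400 = 7.400847
  θ̈ = (θ̇'−θ̇)/dt = (-1.248714947−-0.921015817)/0.044400 = -7.380611
  sinθ=-0.239312, cosθ=0.970943
  F = (M+m)·ẍ + m·l·cosθ·θ̈ − m·l·sinθ·θ̇² = 7.905392 + -1.054699 − -0.029877 = 6.880571
step 4→5:
  ẍ = (ẋ'−ẋ)/dt = (-0.473358267−-0.969964769)/0.044400 = 11.184831
  θ̈ = (θ̇'−θ̇)/dt = (-1.711947917−-1.248714947)/0.044400 = -10.433175
  sinθ=-0.278805, cosθ=0.960348
  F = (M+m)·ẍ + m·l·cosθ·θ̈ − m·l·sinθ·θ̇² = 11.947346 + -1.474645 − -0.063984 = 10.536685
step 5→6:
  ẍ = (ẋ'−ẋ)/dt = (-0.809592303−-0.473358267)/0.044400 = -7.572839
  θ̈ = (θ̇'−θ̇)/dt = (-1.578184878−-1.711947917)/0.044400 = 3.012681
  sinθ=-0.331594, cosθ=0.943422
  F = (M+m)·ẍ + m·l·cosθ·θ̈ − m·l·sinθ·θ̇² = -8.089109 + 0.418313 − -0.143031 = -7.527765

F_0 = -3.767304 N
F_1 = -2.723462 N
F_2 = -8.888927 N
F_3 = 6.880571 N
F_4 = 10.536685 N
F_5 = -7.527765 N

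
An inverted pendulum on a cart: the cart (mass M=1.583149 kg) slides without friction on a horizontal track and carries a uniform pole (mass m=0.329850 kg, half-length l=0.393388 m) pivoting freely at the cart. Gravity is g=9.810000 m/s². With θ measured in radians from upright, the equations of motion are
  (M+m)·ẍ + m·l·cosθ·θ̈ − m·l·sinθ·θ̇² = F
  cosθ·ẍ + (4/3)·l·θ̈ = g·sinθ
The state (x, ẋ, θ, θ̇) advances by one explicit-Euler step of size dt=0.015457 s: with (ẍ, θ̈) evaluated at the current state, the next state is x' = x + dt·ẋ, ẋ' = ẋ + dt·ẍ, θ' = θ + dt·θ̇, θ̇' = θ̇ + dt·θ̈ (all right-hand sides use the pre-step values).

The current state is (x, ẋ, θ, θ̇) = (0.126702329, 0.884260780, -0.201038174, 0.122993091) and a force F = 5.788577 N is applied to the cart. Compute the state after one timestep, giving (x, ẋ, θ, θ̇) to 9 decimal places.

(0.140370348, 0.942040055, -0.199137070, -0.042672962)

sinθ=-0.199686703, cosθ=0.979859796
temp = (F + m·l·θ̇²·sinθ)/(M+m) = (5.788577 + -0.000391966)/1.912999 = 3.025712525
θ̈ = (g·sinθ − cosθ·temp)/(l·(4/3 − m·cos²θ/(M+m))) = -10.717865913
ẍ = temp − m·l·θ̈·cosθ/(M+m) = 3.738065286
Euler: x'=0.126702329+0.015457·0.884260780=0.140370348, ẋ'=0.884260780+0.015457·3.738065286=0.942040055
       θ'=-0.201038174+0.015457·0.122993091=-0.199137070, θ̇'=0.122993091+0.015457·-10.717865913=-0.042672962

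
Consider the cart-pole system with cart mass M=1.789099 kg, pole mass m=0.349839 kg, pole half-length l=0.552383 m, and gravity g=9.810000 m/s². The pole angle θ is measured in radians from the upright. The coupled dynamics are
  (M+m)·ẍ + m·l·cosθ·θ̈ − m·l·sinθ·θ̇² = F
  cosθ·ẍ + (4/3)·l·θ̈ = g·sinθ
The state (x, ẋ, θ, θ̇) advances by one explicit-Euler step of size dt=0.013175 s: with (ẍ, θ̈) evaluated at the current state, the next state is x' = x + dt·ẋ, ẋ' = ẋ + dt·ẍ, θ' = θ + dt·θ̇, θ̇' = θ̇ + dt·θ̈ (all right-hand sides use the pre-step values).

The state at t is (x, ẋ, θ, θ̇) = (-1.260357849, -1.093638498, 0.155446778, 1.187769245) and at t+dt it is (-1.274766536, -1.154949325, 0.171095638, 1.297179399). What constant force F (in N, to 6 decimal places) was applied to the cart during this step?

ẍ = (ẋ'−ẋ)/dt = (-1.154949325−-1.093638498)/0.013175 = -4.653573
θ̈ = (θ̇'−θ̇)/dt = (1.297179399−1.187769245)/0.013175 = 8.304376
sinθ=0.154822, cosθ=0.987942
F = (M+m)·ẍ + m·l·cosθ·θ̈ − m·l·sinθ·θ̇² = -9.953705 + 1.585430 − 0.042209 = -8.410483

F = -8.410483 N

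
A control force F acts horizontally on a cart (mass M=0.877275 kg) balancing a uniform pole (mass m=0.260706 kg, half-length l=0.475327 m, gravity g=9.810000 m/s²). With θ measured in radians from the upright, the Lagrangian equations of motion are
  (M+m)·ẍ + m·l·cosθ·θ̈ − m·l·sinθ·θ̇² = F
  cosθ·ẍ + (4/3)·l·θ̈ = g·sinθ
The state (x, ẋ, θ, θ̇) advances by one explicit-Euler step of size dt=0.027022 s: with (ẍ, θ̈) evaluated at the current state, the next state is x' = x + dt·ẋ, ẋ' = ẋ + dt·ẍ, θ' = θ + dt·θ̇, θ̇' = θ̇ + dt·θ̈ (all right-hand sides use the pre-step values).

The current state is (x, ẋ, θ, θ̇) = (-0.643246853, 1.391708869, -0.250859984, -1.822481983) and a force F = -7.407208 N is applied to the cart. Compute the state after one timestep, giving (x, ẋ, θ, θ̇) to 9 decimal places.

(-0.605640096, 1.192175594, -0.300107092, -1.621330558)

sinθ=-0.248237117, cosθ=0.968699300
temp = (F + m·l·θ̇²·sinθ)/(M+m) = (-7.407208 + -0.102173134)/1.137981 = -6.598863368
θ̈ = (g·sinθ − cosθ·temp)/(l·(4/3 − m·cos²θ/(M+m))) = 7.443987291
ẍ = temp − m·l·θ̈·cosθ/(M+m) = -7.384104623
Euler: x'=-0.643246853+0.027022·1.391708869=-0.605640096, ẋ'=1.391708869+0.027022·-7.384104623=1.192175594
       θ'=-0.250859984+0.027022·-1.822481983=-0.300107092, θ̇'=-1.822481983+0.027022·7.443987291=-1.621330558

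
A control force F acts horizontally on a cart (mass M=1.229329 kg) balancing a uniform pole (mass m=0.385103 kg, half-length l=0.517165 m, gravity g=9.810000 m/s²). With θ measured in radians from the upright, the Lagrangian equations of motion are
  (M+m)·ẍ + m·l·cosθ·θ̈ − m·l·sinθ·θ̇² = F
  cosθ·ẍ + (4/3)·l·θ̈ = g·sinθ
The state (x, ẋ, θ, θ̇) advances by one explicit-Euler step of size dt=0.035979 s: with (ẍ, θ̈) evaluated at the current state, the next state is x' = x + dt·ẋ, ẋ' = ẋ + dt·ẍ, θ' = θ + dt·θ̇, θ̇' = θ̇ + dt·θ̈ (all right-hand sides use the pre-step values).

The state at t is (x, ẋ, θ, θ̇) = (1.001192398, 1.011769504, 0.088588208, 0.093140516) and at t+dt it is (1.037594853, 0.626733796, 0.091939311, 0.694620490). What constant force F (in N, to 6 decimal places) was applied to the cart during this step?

F = -13.960849 N

ẍ = (ẋ'−ẋ)/dt = (0.626733796−1.011769504)/0.035979 = -10.701679
θ̈ = (θ̇'−θ̇)/dt = (0.694620490−0.093140516)/0.035979 = 16.717529
sinθ=0.088472, cosθ=0.996079
F = (M+m)·ẍ + m·l·cosθ·θ̈ − m·l·sinθ·θ̇² = -17.277133 + 3.316437 − 0.000153 = -13.960849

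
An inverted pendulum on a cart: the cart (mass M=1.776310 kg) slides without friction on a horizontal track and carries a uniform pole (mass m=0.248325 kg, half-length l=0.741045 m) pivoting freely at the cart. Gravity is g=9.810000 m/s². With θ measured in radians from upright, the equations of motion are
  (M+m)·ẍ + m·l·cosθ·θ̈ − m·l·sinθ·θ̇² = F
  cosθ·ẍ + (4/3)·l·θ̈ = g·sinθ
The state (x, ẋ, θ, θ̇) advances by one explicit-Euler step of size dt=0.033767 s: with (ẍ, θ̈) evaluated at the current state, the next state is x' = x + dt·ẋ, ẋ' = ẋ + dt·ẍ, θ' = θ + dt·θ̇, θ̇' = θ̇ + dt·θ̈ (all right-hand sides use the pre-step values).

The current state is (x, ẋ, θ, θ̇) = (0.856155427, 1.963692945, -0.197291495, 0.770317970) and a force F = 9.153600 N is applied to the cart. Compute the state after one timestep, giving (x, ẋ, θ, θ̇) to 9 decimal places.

(0.922463447, 2.137205283, -0.171280168, 0.532400343)

sinθ=-0.196014090, cosθ=0.980601079
temp = (F + m·l·θ̇²·sinθ)/(M+m) = (9.153600 + -0.021403873)/2.024635 = 4.510539493
θ̈ = (g·sinθ − cosθ·temp)/(l·(4/3 − m·cos²θ/(M+m))) = -7.045862133
ẍ = temp − m·l·θ̈·cosθ/(M+m) = 5.138518019
Euler: x'=0.856155427+0.033767·1.963692945=0.922463447, ẋ'=1.963692945+0.033767·5.138518019=2.137205283
       θ'=-0.197291495+0.033767·0.770317970=-0.171280168, θ̇'=0.770317970+0.033767·-7.045862133=0.532400343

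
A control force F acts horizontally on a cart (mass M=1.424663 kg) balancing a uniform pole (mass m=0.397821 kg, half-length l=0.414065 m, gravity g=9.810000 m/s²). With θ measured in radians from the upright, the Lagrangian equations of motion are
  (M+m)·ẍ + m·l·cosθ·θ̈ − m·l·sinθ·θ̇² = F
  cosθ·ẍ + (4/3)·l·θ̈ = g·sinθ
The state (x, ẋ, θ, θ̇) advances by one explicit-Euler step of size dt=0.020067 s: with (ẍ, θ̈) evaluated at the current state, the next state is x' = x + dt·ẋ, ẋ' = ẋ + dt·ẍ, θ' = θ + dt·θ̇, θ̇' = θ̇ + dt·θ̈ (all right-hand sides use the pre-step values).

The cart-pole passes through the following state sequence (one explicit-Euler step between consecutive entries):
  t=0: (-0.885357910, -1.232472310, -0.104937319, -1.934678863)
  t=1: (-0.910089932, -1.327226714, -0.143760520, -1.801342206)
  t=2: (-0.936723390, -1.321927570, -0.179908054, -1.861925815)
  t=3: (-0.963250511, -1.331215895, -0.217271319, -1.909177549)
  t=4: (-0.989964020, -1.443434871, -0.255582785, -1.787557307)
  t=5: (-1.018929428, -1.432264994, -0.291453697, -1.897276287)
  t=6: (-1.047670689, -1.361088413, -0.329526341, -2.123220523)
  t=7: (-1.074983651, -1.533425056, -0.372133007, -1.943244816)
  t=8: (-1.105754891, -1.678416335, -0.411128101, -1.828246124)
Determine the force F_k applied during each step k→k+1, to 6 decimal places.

step 0→1:
  ẍ = (ẋ'−ẋ)/dt = (-1.327226714−-1.232472310)/0.020067 = -4.721902
  θ̈ = (θ̇'−θ̇)/dt = (-1.801342206−-1.934678863)/0.020067 = 6.644574
  sinθ=-0.104745, cosθ=0.994499
  F = (M+m)·ẍ + m·l·cosθ·θ̈ − m·l·sinθ·θ̇² = -8.605591 + 1.088498 − -0.064581 = -7.452511
step 1→2:
  ẍ = (ẋ'−ẋ)/dt = (-1.321927570−-1.327226714)/0.020067 = 0.264073
  θ̈ = (θ̇'−θ̇)/dt = (-1.861925815−-1.801342206)/0.020067 = -3.019067
  sinθ=-0.143266, cosθ=0.989684
  F = (M+m)·ẍ + m·l·cosθ·θ̈ − m·l·sinθ·θ̇² = 0.481268 + -0.492182 − -0.076576 = 0.065662
step 2→3:
  ẍ = (ẋ'−ẋ)/dt = (-1.331215895−-1.321927570)/0.020067 = -0.462866
  θ̈ = (θ̇'−θ̇)/dt = (-1.909177549−-1.861925815)/0.020067 = -2.354698
  sinθ=-0.178939, cosθ=0.983860
  F = (M+m)·ẍ + m·l·cosθ·θ̈ − m·l·sinθ·θ̇² = -0.843565 + -0.381615 − -0.102185 = -1.122995
step 3→4:
  ẍ = (ẋ'−ẋ)/dt = (-1.443434871−-1.331215895)/0.020067 = -5.592215
  θ̈ = (θ̇'−θ̇)/dt = (-1.787557307−-1.909177549)/0.020067 = 6.060709
  sinθ=-0.215566, cosθ=0.976489
  F = (M+m)·ẍ + m·l·cosθ·θ̈ − m·l·sinθ·θ̇² = -10.191722 + 0.974871 − -0.129428 = -9.087423
step 4→5:
  ẍ = (ẋ'−ẋ)/dt = (-1.432264994−-1.443434871)/0.020067 = 0.556629
  θ̈ = (θ̇'−θ̇)/dt = (-1.897276287−-1.787557307)/0.020067 = -5.467632
  sinθ=-0.252809, cosθ=0.967516
  F = (M+m)·ẍ + m·l·cosθ·θ̈ − m·l·sinθ·θ̇² = 1.014448 + -0.871392 − -0.133067 = 0.276122
step 5→6:
  ẍ = (ẋ'−ẋ)/dt = (-1.361088413−-1.432264994)/0.020067 = 3.546947
  θ̈ = (θ̇'−θ̇)/dt = (-2.123220523−-1.897276287)/0.020067 = -11.259492
  sinθ=-0.287345, cosθ=0.957827
  F = (M+m)·ẍ + m·l·cosθ·θ̈ − m·l·sinθ·θ̇² = 6.464254 + -1.776488 − -0.170381 = 4.858147
step 6→7:
  ẍ = (ẋ'−ẋ)/dt = (-1.533425056−-1.361088413)/0.020067 = -8.588062
  θ̈ = (θ̇'−θ̇)/dt = (-1.943244816−-2.123220523)/0.020067 = 8.968740
  sinθ=-0.323595, cosθ=0.946196
  F = (M+m)·ẍ + m·l·cosθ·θ̈ − m·l·sinθ·θ̇² = -15.651606 + 1.397876 − -0.240297 = -14.013433
step 7→8:
  ẍ = (ẋ'−ẋ)/dt = (-1.678416335−-1.533425056)/0.020067 = -7.225359
  θ̈ = (θ̇'−θ̇)/dt = (-1.828246124−-1.943244816)/0.020067 = 5.730737
  sinθ=-0.363603, cosθ=0.931554
  F = (M+m)·ẍ + m·l·cosθ·θ̈ − m·l·sinθ·θ̇² = -13.168101 + 0.879376 − -0.226172 = -12.062553

F_0 = -7.452511 N
F_1 = 0.065662 N
F_2 = -1.122995 N
F_3 = -9.087423 N
F_4 = 0.276122 N
F_5 = 4.858147 N
F_6 = -14.013433 N
F_7 = -12.062553 N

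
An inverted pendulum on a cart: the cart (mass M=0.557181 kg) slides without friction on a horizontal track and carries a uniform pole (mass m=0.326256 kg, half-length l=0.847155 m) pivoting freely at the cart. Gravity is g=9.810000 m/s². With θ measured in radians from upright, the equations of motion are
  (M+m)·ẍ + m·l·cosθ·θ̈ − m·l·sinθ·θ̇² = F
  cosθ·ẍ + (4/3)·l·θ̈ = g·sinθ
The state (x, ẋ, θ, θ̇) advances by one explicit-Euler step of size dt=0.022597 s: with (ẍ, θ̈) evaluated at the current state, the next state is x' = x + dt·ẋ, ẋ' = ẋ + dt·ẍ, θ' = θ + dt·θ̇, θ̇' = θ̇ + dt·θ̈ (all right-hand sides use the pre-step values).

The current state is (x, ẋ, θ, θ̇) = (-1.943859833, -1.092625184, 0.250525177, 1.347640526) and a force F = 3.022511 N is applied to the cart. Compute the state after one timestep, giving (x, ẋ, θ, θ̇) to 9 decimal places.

(-1.968549884, -1.003782230, 0.280977810, 1.320095655)

sinθ=0.247912776, cosθ=0.968782357
temp = (F + m·l·θ̇²·sinθ)/(M+m) = (3.022511 + 0.124442412)/0.883437 = 3.562170717
θ̈ = (g·sinθ − cosθ·temp)/(l·(4/3 − m·cos²θ/(M+m))) = -1.218961392
ẍ = temp − m·l·θ̈·cosθ/(M+m) = 3.931626078
Euler: x'=-1.943859833+0.022597·-1.092625184=-1.968549884, ẋ'=-1.092625184+0.022597·3.931626078=-1.003782230
       θ'=0.250525177+0.022597·1.347640526=0.280977810, θ̇'=1.347640526+0.022597·-1.218961392=1.320095655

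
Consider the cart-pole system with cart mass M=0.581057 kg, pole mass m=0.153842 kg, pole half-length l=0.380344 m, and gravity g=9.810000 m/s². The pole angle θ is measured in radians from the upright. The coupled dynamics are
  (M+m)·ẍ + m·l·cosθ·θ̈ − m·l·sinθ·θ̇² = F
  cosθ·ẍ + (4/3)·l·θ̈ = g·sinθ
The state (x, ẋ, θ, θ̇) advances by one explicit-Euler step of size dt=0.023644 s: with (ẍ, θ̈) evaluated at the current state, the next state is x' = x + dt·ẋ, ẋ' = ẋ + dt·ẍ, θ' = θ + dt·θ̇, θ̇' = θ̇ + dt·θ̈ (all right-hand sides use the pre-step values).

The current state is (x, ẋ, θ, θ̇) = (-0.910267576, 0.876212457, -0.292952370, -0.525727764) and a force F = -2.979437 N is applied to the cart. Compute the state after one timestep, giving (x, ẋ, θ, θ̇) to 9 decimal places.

sinθ=-0.288780065, cosθ=0.957395464
temp = (F + m·l·θ̇²·sinθ)/(M+m) = (-2.979437 + -0.004670254)/0.734899 = -4.060567853
θ̈ = (g·sinθ − cosθ·temp)/(l·(4/3 − m·cos²θ/(M+m))) = 2.429227782
ẍ = temp − m·l·θ̈·cosθ/(M+m) = -4.245743314
Euler: x'=-0.910267576+0.023644·0.876212457=-0.889550409, ẋ'=0.876212457+0.023644·-4.245743314=0.775826102
       θ'=-0.292952370+0.023644·-0.525727764=-0.305382677, θ̇'=-0.525727764+0.023644·2.429227782=-0.468291102

(-0.889550409, 0.775826102, -0.305382677, -0.468291102)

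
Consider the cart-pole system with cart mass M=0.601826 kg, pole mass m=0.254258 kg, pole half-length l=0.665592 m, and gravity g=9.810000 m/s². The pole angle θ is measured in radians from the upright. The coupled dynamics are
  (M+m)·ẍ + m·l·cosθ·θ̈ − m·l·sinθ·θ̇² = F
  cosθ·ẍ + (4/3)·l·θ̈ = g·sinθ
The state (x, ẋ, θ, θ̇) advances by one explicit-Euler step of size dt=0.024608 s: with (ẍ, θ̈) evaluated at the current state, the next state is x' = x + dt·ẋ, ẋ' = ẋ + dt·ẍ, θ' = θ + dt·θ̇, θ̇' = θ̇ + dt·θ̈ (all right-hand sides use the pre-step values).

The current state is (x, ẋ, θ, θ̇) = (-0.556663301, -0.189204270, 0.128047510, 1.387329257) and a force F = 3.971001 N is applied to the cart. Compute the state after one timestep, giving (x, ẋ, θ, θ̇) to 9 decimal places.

sinθ=0.127697882, cosθ=0.991813113
temp = (F + m·l·θ̇²·sinθ)/(M+m) = (3.971001 + 0.041593504)/0.856084 = 4.687150447
θ̈ = (g·sinθ − cosθ·temp)/(l·(4/3 − m·cos²θ/(M+m))) = -4.900535828
ẍ = temp − m·l·θ̈·cosθ/(M+m) = 5.647965402
Euler: x'=-0.556663301+0.024608·-0.189204270=-0.561319240, ẋ'=-0.189204270+0.024608·5.647965402=-0.050219137
       θ'=0.128047510+0.024608·1.387329257=0.162186908, θ̇'=1.387329257+0.024608·-4.900535828=1.266736871

(-0.561319240, -0.050219137, 0.162186908, 1.266736871)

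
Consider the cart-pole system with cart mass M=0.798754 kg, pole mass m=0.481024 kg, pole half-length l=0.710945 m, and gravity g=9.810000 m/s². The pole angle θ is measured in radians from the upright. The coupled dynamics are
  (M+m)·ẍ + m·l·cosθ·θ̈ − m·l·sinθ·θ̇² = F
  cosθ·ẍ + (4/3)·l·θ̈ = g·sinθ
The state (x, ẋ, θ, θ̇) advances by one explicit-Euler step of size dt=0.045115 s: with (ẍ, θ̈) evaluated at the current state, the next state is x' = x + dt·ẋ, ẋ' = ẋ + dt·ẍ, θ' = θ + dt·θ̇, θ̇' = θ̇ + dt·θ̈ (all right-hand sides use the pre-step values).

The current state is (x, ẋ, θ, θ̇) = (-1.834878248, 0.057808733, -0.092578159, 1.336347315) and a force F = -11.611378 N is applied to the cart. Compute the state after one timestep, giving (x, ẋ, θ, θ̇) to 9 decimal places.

sinθ=-0.092445972, cosθ=0.995717702
temp = (F + m·l·θ̇²·sinθ)/(M+m) = (-11.611378 + -0.056458513)/1.279778 = -9.117078519
θ̈ = (g·sinθ − cosθ·temp)/(l·(4/3 − m·cos²θ/(M+m))) = 11.963763047
ẍ = temp − m·l·θ̈·cosθ/(M+m) = -12.300338727
Euler: x'=-1.834878248+0.045115·0.057808733=-1.832270207, ẋ'=0.057808733+0.045115·-12.300338727=-0.497121049
       θ'=-0.092578159+0.045115·1.336347315=-0.032288850, θ̇'=1.336347315+0.045115·11.963763047=1.876092485

(-1.832270207, -0.497121049, -0.032288850, 1.876092485)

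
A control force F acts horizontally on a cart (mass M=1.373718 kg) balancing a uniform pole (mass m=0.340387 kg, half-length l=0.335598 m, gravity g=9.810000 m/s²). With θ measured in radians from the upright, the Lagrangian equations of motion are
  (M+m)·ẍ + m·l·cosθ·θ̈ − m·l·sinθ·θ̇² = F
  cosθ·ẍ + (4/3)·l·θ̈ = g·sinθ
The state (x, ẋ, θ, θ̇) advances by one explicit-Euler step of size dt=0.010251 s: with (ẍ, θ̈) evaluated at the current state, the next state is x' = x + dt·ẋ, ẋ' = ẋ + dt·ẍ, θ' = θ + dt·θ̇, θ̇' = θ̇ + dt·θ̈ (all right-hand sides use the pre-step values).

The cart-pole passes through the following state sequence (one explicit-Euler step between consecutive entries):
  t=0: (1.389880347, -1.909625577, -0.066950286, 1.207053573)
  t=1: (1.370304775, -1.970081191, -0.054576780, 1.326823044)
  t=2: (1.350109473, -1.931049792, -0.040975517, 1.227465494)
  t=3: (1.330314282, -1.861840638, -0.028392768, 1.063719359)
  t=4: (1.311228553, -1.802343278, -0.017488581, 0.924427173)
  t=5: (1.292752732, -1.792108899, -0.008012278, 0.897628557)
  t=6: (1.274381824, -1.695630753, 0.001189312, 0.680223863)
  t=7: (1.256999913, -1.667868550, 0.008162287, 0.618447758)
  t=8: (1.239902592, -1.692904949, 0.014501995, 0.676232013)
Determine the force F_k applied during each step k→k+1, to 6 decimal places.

F_0 = -8.766182 N
F_1 = 5.431991 N
F_2 = 9.756559 N
F_3 = 8.400835 N
F_4 = 1.414445 N
F_5 = 13.710584 N
F_6 = 3.953742 N
F_7 = -3.542875 N

step 0→1:
  ẍ = (ẋ'−ẋ)/dt = (-1.970081191−-1.909625577)/0.010251 = -5.897533
  θ̈ = (θ̇'−θ̇)/dt = (1.326823044−1.207053573)/0.010251 = 11.683687
  sinθ=-0.066900, cosθ=0.997760
  F = (M+m)·ẍ + m·l·cosθ·θ̈ − m·l·sinθ·θ̇² = -10.108991 + 1.331675 − -0.011135 = -8.766182
step 1→2:
  ẍ = (ẋ'−ẋ)/dt = (-1.931049792−-1.970081191)/0.010251 = 3.807570
  θ̈ = (θ̇'−θ̇)/dt = (1.227465494−1.326823044)/0.010251 = -9.692474
  sinθ=-0.054550, cosθ=0.998511
  F = (M+m)·ẍ + m·l·cosθ·θ̈ − m·l·sinθ·θ̇² = 6.526575 + -1.105554 − -0.010970 = 5.431991
step 2→3:
  ẍ = (ẋ'−ẋ)/dt = (-1.861840638−-1.931049792)/0.010251 = 6.751454
  θ̈ = (θ̇'−θ̇)/dt = (1.063719359−1.227465494)/0.010251 = -15.973674
  sinθ=-0.040964, cosθ=0.999161
  F = (M+m)·ẍ + m·l·cosθ·θ̈ − m·l·sinθ·θ̇² = 11.572701 + -1.823192 − -0.007050 = 9.756559
step 3→4:
  ẍ = (ẋ'−ẋ)/dt = (-1.802343278−-1.861840638)/0.010251 = 5.804054
  θ̈ = (θ̇'−θ̇)/dt = (0.924427173−1.063719359)/0.010251 = -13.588156
  sinθ=-0.028389, cosθ=0.999597
  F = (M+m)·ẍ + m·l·cosθ·θ̈ − m·l·sinθ·θ̇² = 9.948758 + -1.551593 − -0.003669 = 8.400835
step 4→5:
  ẍ = (ẋ'−ẋ)/dt = (-1.792108899−-1.802343278)/0.010251 = 0.998379
  θ̈ = (θ̇'−θ̇)/dt = (0.897628557−0.924427173)/0.010251 = -2.614244
  sinθ=-0.017488, cosθ=0.999847
  F = (M+m)·ẍ + m·l·cosθ·θ̈ − m·l·sinθ·θ̇² = 1.711326 + -0.298588 − -0.001707 = 1.414445
step 5→6:
  ẍ = (ẋ'−ẋ)/dt = (-1.695630753−-1.792108899)/0.010251 = 9.411584
  θ̈ = (θ̇'−θ̇)/dt = (0.680223863−0.897628557)/0.010251 = -21.208145
  sinθ=-0.008012, cosθ=0.999968
  F = (M+m)·ẍ + m·l·cosθ·θ̈ − m·l·sinθ·θ̇² = 16.132443 + -2.422596 − -0.000737 = 13.710584
step 6→7:
  ẍ = (ẋ'−ẋ)/dt = (-1.667868550−-1.695630753)/0.010251 = 2.708243
  θ̈ = (θ̇'−θ̇)/dt = (0.618447758−0.680223863)/0.010251 = -6.026349
  sinθ=0.001189, cosθ=0.999999
  F = (M+m)·ẍ + m·l·cosθ·θ̈ − m·l·sinθ·θ̇² = 4.642214 + -0.688409 − 0.000063 = 3.953742
step 7→8:
  ẍ = (ẋ'−ẋ)/dt = (-1.692904949−-1.667868550)/0.010251 = -2.442337
  θ̈ = (θ̇'−θ̇)/dt = (0.676232013−0.618447758)/0.010251 = 5.636938
  sinθ=0.008162, cosθ=0.999967
  F = (M+m)·ẍ + m·l·cosθ·θ̈ − m·l·sinθ·θ̇² = -4.186422 + 0.643904 − 0.000357 = -3.542875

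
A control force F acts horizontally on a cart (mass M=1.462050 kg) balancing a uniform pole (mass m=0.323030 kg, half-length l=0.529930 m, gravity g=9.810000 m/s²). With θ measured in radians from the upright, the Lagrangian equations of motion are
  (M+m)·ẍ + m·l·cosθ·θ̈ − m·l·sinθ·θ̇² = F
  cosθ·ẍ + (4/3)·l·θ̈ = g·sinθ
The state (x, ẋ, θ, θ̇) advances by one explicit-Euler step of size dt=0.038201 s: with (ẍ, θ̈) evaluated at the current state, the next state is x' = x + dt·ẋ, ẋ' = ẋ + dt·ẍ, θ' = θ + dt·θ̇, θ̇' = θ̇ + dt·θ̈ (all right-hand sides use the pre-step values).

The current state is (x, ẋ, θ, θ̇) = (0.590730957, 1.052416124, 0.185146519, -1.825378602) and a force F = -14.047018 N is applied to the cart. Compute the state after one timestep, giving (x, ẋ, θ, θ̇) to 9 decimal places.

(0.630934305, 0.698437469, 0.115415231, -1.235323536)

sinθ=0.184090550, cosθ=0.982909288
temp = (F + m·l·θ̇²·sinθ)/(M+m) = (-14.047018 + 0.105002290)/1.785080 = -7.810303017
θ̈ = (g·sinθ − cosθ·temp)/(l·(4/3 − m·cos²θ/(M+m))) = 15.446063344
ẍ = temp − m·l·θ̈·cosθ/(M+m) = -9.266214362
Euler: x'=0.590730957+0.038201·1.052416124=0.630934305, ẋ'=1.052416124+0.038201·-9.266214362=0.698437469
       θ'=0.185146519+0.038201·-1.825378602=0.115415231, θ̇'=-1.825378602+0.038201·15.446063344=-1.235323536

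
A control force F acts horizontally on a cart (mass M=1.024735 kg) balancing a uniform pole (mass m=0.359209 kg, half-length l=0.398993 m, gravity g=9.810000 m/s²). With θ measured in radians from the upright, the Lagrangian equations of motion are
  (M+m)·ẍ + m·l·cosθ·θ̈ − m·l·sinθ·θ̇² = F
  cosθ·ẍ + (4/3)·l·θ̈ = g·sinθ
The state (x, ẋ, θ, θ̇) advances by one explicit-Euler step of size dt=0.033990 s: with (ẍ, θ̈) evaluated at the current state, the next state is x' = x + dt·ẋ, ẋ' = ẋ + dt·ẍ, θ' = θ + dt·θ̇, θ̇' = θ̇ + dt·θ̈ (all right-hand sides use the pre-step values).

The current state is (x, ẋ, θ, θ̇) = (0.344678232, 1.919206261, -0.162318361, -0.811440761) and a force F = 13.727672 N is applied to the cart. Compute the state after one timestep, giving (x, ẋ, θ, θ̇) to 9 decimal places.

sinθ=-0.161606526, cosθ=0.986855274
temp = (F + m·l·θ̇²·sinθ)/(M+m) = (13.727672 + -0.015250533)/1.383944 = 9.908219890
θ̈ = (g·sinθ − cosθ·temp)/(l·(4/3 − m·cos²θ/(M+m))) = -26.356808698
ẍ = temp − m·l·θ̈·cosθ/(M+m) = 12.601864273
Euler: x'=0.344678232+0.033990·1.919206261=0.409912053, ẋ'=1.919206261+0.033990·12.601864273=2.347543628
       θ'=-0.162318361+0.033990·-0.811440761=-0.189899232, θ̇'=-0.811440761+0.033990·-26.356808698=-1.707308689

(0.409912053, 2.347543628, -0.189899232, -1.707308689)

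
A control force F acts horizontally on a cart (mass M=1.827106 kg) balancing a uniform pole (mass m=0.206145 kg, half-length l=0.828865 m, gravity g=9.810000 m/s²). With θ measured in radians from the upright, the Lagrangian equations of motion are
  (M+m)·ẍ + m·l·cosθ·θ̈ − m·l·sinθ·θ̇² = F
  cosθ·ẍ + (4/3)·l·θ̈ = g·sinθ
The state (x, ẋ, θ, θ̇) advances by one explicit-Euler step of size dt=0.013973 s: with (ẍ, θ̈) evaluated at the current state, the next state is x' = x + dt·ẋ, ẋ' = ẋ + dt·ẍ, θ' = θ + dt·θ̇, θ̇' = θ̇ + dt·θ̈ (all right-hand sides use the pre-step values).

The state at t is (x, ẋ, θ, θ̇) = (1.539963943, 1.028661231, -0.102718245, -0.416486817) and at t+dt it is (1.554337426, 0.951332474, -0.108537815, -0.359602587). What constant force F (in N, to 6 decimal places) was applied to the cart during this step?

ẍ = (ẋ'−ẋ)/dt = (0.951332474−1.028661231)/0.013973 = -5.534156
θ̈ = (θ̇'−θ̇)/dt = (-0.359602587−-0.416486817)/0.013973 = 4.071010
sinθ=-0.102538, cosθ=0.994729
F = (M+m)·ẍ + m·l·cosθ·θ̈ − m·l·sinθ·θ̇² = -11.252327 + 0.691932 − -0.003039 = -10.557356

F = -10.557356 N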